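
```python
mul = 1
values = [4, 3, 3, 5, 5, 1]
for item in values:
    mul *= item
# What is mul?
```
Trace:
  mul=1
  mul=4, item=4
  mul=12, item=3
  mul=36, item=3
  mul=180, item=5
  mul=900, item=5
  mul=900, item=1

Final answer: 900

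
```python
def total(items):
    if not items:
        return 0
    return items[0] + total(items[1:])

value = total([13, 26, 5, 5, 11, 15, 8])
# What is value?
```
Call trace:
total(items=[13, 26, 5, 5, 11, 15, 8])
  total(items=[26, 5, 5, 11, 15, 8])
    total(items=[5, 5, 11, 15, 8])
      total(items=[5, 11, 15, 8])
        total(items=[11, 15, 8])
          total(items=[15, 8])
            total(items=[8])
              total(items=[])
              -> return 0
            -> return 8
          -> return 23
        -> return 34
      -> return 39
    -> return 44
  -> return 70
-> return 83

Final answer: 83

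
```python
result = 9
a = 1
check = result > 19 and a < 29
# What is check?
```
Trace:
  result=9
  result=9, a=1
  result=9, a=1, check=False

Final answer: False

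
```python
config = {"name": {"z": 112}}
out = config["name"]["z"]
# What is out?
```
Trace:
  config={'name': {'z': 112}}
  config={'name': {'z': 112}}, out=112

Final answer: 112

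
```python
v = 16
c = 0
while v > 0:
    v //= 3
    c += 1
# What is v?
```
Trace:
  v=16
  v=16, c=0
  v=5, c=1
  v=1, c=2
  v=0, c=3

Final answer: 0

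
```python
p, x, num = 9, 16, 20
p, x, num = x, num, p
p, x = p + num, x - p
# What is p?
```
Trace:
  p=9, x=16, num=20
  p=16, x=20, num=9
  p=25, x=4, num=9

Final answer: 25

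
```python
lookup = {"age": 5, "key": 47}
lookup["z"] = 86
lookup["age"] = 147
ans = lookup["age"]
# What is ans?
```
Trace:
  lookup={'age': 5, 'key': 47}
  lookup={'age': 5, 'key': 47, 'z': 86}
  lookup={'age': 147, 'key': 47, 'z': 86}
  lookup={'age': 147, 'key': 47, 'z': 86}, ans=147

Final answer: 147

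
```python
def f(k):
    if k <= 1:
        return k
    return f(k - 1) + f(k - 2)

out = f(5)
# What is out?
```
Call trace (a repeated sub-call is expanded the first time; later identical calls just restate its return value):
f(k=5)
  f(k=4)
    f(k=3)
      f(k=2)
        f(k=1)
        -> return 1
        f(k=0)
        -> return 0
      -> return 1
      f(k=1)
      -> return 1
    -> return 2
    f(k=2) -> return 1  (same call as traced above)
  -> return 3
  f(k=3) -> return 2  (same call as traced above)
-> return 5

Final answer: 5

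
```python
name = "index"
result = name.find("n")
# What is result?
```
Trace:
  name='index'
  name='index', result=1

Final answer: 1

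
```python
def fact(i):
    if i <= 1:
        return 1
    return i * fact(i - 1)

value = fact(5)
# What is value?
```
Call trace:
fact(i=5)
  fact(i=4)
    fact(i=3)
      fact(i=2)
        fact(i=1)
        -> return 1
      -> return 2
    -> return 6
  -> return 24
-> return 120

Final answer: 120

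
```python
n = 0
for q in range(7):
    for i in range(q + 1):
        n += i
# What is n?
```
Trace:
  n=0
  n=0, q=0, i=0
  n=0, q=1, i=0
  n=1, q=1, i=1
  n=1, q=2, i=0
  n=2, q=2, i=1
  n=4, q=2, i=2
  n=4, q=3, i=0
  n=5, q=3, i=1
  n=7, q=3, i=2
  n=10, q=3, i=3
  n=10, q=4, i=0
  n=11, q=4, i=1
  n=13, q=4, i=2
  n=16, q=4, i=3
  n=20, q=4, i=4
  n=20, q=5, i=0
  n=21, q=5, i=1
  n=23, q=5, i=2
  n=26, q=5, i=3
  n=30, q=5, i=4
  n=35, q=5, i=5
  n=35, q=6, i=0
  n=36, q=6, i=1
  n=38, q=6, i=2
  n=41, q=6, i=3
  n=45, q=6, i=4
  n=50, q=6, i=5
  n=56, q=6, i=6

Final answer: 56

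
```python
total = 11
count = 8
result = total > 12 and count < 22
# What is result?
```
Trace:
  total=11
  total=11, count=8
  total=11, count=8, result=False

Final answer: False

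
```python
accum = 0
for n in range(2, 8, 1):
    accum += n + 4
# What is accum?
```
Trace:
  accum=0
  accum=6, n=2
  accum=13, n=3
  accum=21, n=4
  accum=30, n=5
  accum=40, n=6
  accum=51, n=7

Final answer: 51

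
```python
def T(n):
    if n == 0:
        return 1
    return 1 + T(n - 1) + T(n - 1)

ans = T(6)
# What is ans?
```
Call trace (a repeated sub-call is expanded the first time; later identical calls just restate its return value):
T(n=6)
  T(n=5)
    T(n=4)
      T(n=3)
        T(n=2)
          T(n=1)
            T(n=0)
            -> return 1
            T(n=0)
            -> return 1
          -> return 3
          T(n=1) -> return 3  (same call as traced above)
        -> return 7
        T(n=2) -> return 7  (same call as traced above)
      -> return 15
      T(n=3) -> return 15  (same call as traced above)
    -> return 31
    T(n=4) -> return 31  (same call as traced above)
  -> return 63
  T(n=5) -> return 63  (same call as traced above)
-> return 127

Final answer: 127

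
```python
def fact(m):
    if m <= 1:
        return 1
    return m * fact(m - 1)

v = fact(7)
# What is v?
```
Call trace:
fact(m=7)
  fact(m=6)
    fact(m=5)
      fact(m=4)
        fact(m=3)
          fact(m=2)
            fact(m=1)
            -> return 1
          -> return 2
        -> return 6
      -> return 24
    -> return 120
  -> return 720
-> return 5040

Final answer: 5040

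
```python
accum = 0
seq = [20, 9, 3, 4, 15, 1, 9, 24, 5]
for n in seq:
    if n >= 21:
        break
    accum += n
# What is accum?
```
Trace:
  accum=0
  accum=20, n=20
  accum=29, n=9
  accum=32, n=3
  accum=36, n=4
  accum=51, n=15
  accum=52, n=1
  accum=61, n=9
  accum=61, n=24

Final answer: 61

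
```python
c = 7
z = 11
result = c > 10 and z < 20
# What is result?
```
Trace:
  c=7
  c=7, z=11
  c=7, z=11, result=False

Final answer: False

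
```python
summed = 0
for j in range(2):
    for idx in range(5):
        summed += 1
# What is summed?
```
Trace:
  summed=0
  summed=1, j=0, idx=0
  summed=2, j=0, idx=1
  summed=3, j=0, idx=2
  summed=4, j=0, idx=3
  summed=5, j=0, idx=4
  summed=6, j=1, idx=0
  summed=7, j=1, idx=1
  summed=8, j=1, idx=2
  summed=9, j=1, idx=3
  summed=10, j=1, idx=4

Final answer: 10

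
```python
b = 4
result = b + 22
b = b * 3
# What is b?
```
Trace:
  b=4
  b=4, result=26
  b=12, result=26

Final answer: 12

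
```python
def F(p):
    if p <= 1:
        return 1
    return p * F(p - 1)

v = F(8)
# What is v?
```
Call trace:
F(p=8)
  F(p=7)
    F(p=6)
      F(p=5)
        F(p=4)
          F(p=3)
            F(p=2)
              F(p=1)
              -> return 1
            -> return 2
          -> return 6
        -> return 24
      -> return 120
    -> return 720
  -> return 5040
-> return 40320

Final answer: 40320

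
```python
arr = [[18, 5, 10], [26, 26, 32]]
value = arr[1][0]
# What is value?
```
Trace:
  arr=[[18, 5, 10], [26, 26, 32]]
  arr=[[18, 5, 10], [26, 26, 32]], value=26

Final answer: 26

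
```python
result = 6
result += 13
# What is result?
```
Trace:
  result=6
  result=19

Final answer: 19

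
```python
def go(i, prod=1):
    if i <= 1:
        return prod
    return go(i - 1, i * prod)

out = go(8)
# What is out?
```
Call trace:
go(i=8, prod=1)
  go(i=7, prod=8)
    go(i=6, prod=56)
      go(i=5, prod=336)
        go(i=4, prod=1680)
          go(i=3, prod=6720)
            go(i=2, prod=20160)
              go(i=1, prod=40320)
              -> return 40320
            -> return 40320
          -> return 40320
        -> return 40320
      -> return 40320
    -> return 40320
  -> return 40320
-> return 40320

Final answer: 40320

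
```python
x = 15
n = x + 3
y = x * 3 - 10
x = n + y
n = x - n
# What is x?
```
Trace:
  x=15
  x=15, n=18
  x=15, n=18, y=35
  x=53, n=18, y=35
  x=53, n=35, y=35

Final answer: 53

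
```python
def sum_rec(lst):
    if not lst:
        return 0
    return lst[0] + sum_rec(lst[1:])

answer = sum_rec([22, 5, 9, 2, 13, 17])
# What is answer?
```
Call trace:
sum_rec(lst=[22, 5, 9, 2, 13, 17])
  sum_rec(lst=[5, 9, 2, 13, 17])
    sum_rec(lst=[9, 2, 13, 17])
      sum_rec(lst=[2, 13, 17])
        sum_rec(lst=[13, 17])
          sum_rec(lst=[17])
            sum_rec(lst=[])
            -> return 0
          -> return 17
        -> return 30
      -> return 32
    -> return 41
  -> return 46
-> return 68

Final answer: 68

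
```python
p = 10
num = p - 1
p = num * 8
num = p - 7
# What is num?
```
Trace:
  p=10
  p=10, num=9
  p=72, num=9
  p=72, num=65

Final answer: 65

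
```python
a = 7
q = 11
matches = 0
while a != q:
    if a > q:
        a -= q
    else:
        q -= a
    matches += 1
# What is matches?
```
Trace:
  a=7
  a=7, q=11
  a=7, q=11, matches=0
  a=7, q=4, matches=1
  a=3, q=4, matches=2
  a=3, q=1, matches=3
  a=2, q=1, matches=4
  a=1, q=1, matches=5

Final answer: 5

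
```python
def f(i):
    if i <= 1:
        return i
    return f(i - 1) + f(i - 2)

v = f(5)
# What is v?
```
Call trace (a repeated sub-call is expanded the first time; later identical calls just restate its return value):
f(i=5)
  f(i=4)
    f(i=3)
      f(i=2)
        f(i=1)
        -> return 1
        f(i=0)
        -> return 0
      -> return 1
      f(i=1)
      -> return 1
    -> return 2
    f(i=2) -> return 1  (same call as traced above)
  -> return 3
  f(i=3) -> return 2  (same call as traced above)
-> return 5

Final answer: 5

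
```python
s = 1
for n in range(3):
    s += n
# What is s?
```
Trace:
  s=1
  s=1, n=0
  s=2, n=1
  s=4, n=2

Final answer: 4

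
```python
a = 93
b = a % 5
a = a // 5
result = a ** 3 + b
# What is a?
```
Trace:
  a=93
  a=93, b=3
  a=18, b=3
  a=18, b=3, result=5835

Final answer: 18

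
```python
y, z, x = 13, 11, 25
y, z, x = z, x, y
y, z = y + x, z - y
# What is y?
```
Trace:
  y=13, z=11, x=25
  y=11, z=25, x=13
  y=24, z=14, x=13

Final answer: 24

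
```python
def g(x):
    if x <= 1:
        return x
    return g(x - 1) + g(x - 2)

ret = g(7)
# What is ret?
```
Call trace (a repeated sub-call is expanded the first time; later identical calls just restate its return value):
g(x=7)
  g(x=6)
    g(x=5)
      g(x=4)
        g(x=3)
          g(x=2)
            g(x=1)
            -> return 1
            g(x=0)
            -> return 0
          -> return 1
          g(x=1)
          -> return 1
        -> return 2
        g(x=2) -> return 1  (same call as traced above)
      -> return 3
      g(x=3) -> return 2  (same call as traced above)
    -> return 5
    g(x=4) -> return 3  (same call as traced above)
  -> return 8
  g(x=5) -> return 5  (same call as traced above)
-> return 13

Final answer: 13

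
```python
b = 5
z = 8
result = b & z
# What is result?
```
Trace:
  b=5
  b=5, z=8
  b=5, z=8, result=0

Final answer: 0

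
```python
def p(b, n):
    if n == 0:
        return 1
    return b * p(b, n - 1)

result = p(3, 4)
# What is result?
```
Call trace:
p(b=3, n=4)
  p(b=3, n=3)
    p(b=3, n=2)
      p(b=3, n=1)
        p(b=3, n=0)
        -> return 1
      -> return 3
    -> return 9
  -> return 27
-> return 81

Final answer: 81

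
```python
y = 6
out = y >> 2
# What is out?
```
Trace:
  y=6
  y=6, out=1

Final answer: 1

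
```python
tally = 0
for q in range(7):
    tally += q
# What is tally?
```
Trace:
  tally=0
  tally=0, q=0
  tally=1, q=1
  tally=3, q=2
  tally=6, q=3
  tally=10, q=4
  tally=15, q=5
  tally=21, q=6

Final answer: 21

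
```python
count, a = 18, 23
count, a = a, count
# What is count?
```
Trace:
  count=18, a=23
  count=23, a=18

Final answer: 23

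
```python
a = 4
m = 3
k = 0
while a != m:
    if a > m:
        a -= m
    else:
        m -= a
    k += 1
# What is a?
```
Trace:
  a=4
  a=4, m=3
  a=4, m=3, k=0
  a=1, m=3, k=1
  a=1, m=2, k=2
  a=1, m=1, k=3

Final answer: 1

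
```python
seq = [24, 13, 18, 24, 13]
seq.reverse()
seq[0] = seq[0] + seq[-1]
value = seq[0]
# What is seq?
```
Trace:
  seq=[24, 13, 18, 24, 13]
  seq=[13, 24, 18, 13, 24]
  seq=[37, 24, 18, 13, 24]
  seq=[37, 24, 18, 13, 24], value=37

Final answer: [37, 24, 18, 13, 24]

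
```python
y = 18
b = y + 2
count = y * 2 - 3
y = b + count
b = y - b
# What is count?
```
Trace:
  y=18
  y=18, b=20
  y=18, b=20, count=33
  y=53, b=20, count=33
  y=53, b=33, count=33

Final answer: 33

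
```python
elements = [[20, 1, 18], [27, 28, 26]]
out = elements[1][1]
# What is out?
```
Trace:
  elements=[[20, 1, 18], [27, 28, 26]]
  elements=[[20, 1, 18], [27, 28, 26]], out=28

Final answer: 28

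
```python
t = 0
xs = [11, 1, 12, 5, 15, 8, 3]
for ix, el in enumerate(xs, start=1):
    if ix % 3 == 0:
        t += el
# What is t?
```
Trace:
  t=0
  t=0, ix=1, el=11
  t=0, ix=2, el=1
  t=12, ix=3, el=12
  t=12, ix=4, el=5
  t=12, ix=5, el=15
  t=20, ix=6, el=8
  t=20, ix=7, el=3

Final answer: 20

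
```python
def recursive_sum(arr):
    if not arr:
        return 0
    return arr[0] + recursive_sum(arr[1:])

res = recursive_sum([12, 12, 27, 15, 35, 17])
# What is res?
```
Call trace:
recursive_sum(arr=[12, 12, 27, 15, 35, 17])
  recursive_sum(arr=[12, 27, 15, 35, 17])
    recursive_sum(arr=[27, 15, 35, 17])
      recursive_sum(arr=[15, 35, 17])
        recursive_sum(arr=[35, 17])
          recursive_sum(arr=[17])
            recursive_sum(arr=[])
            -> return 0
          -> return 17
        -> return 52
      -> return 67
    -> return 94
  -> return 106
-> return 118

Final answer: 118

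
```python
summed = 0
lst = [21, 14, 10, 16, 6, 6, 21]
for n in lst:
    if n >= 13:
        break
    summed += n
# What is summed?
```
Trace:
  summed=0
  summed=0, n=21

Final answer: 0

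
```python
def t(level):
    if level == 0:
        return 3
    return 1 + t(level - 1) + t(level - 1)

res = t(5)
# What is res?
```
Call trace (a repeated sub-call is expanded the first time; later identical calls just restate its return value):
t(level=5)
  t(level=4)
    t(level=3)
      t(level=2)
        t(level=1)
          t(level=0)
          -> return 3
          t(level=0)
          -> return 3
        -> return 7
        t(level=1) -> return 7  (same call as traced above)
      -> return 15
      t(level=2) -> return 15  (same call as traced above)
    -> return 31
    t(level=3) -> return 31  (same call as traced above)
  -> return 63
  t(level=4) -> return 63  (same call as traced above)
-> return 127

Final answer: 127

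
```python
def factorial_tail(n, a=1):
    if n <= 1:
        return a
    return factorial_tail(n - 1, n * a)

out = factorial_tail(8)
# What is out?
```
Call trace:
factorial_tail(n=8, a=1)
  factorial_tail(n=7, a=8)
    factorial_tail(n=6, a=56)
      factorial_tail(n=5, a=336)
        factorial_tail(n=4, a=1680)
          factorial_tail(n=3, a=6720)
            factorial_tail(n=2, a=20160)
              factorial_tail(n=1, a=40320)
              -> return 40320
            -> return 40320
          -> return 40320
        -> return 40320
      -> return 40320
    -> return 40320
  -> return 40320
-> return 40320

Final answer: 40320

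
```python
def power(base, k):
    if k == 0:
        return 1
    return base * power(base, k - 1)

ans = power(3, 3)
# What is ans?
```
Call trace:
power(base=3, k=3)
  power(base=3, k=2)
    power(base=3, k=1)
      power(base=3, k=0)
      -> return 1
    -> return 3
  -> return 9
-> return 27

Final answer: 27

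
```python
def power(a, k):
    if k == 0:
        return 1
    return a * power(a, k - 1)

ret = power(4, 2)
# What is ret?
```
Call trace:
power(a=4, k=2)
  power(a=4, k=1)
    power(a=4, k=0)
    -> return 1
  -> return 4
-> return 16

Final answer: 16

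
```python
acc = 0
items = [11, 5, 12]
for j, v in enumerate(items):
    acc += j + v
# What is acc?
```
Trace:
  acc=0
  acc=11, j=0, v=11
  acc=17, j=1, v=5
  acc=31, j=2, v=12

Final answer: 31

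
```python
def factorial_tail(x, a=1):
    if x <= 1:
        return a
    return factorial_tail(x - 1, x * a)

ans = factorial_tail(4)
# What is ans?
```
Call trace:
factorial_tail(x=4, a=1)
  factorial_tail(x=3, a=4)
    factorial_tail(x=2, a=12)
      factorial_tail(x=1, a=24)
      -> return 24
    -> return 24
  -> return 24
-> return 24

Final answer: 24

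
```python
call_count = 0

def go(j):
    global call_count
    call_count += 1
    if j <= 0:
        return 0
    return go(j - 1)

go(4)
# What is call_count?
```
Call trace:
go(j=4)
  go(j=3)
    go(j=2)
      go(j=1)
        go(j=0)
        -> return 0
      -> return 0
    -> return 0
  -> return 0
-> return 0

call_count is incremented once per call. go is entered once for each j = 4, 3, 2, 1, 0 (the j <= 0 call returns without recursing), i.e. 4 + 1 calls.
call_count = 5

Final answer: 5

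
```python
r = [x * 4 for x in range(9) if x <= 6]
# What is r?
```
Trace:
  x=0
  x=1
  x=2
  x=3
  x=4
  x=5
  x=6
  x=7
  x=8
  r=[0, 4, 8, 12, 16, 20, 24]

Final answer: [0, 4, 8, 12, 16, 20, 24]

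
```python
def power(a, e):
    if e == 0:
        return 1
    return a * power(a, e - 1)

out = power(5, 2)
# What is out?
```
Call trace:
power(a=5, e=2)
  power(a=5, e=1)
    power(a=5, e=0)
    -> return 1
  -> return 5
-> return 25

Final answer: 25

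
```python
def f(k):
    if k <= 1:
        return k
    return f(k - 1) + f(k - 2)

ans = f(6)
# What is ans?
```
Call trace (a repeated sub-call is expanded the first time; later identical calls just restate its return value):
f(k=6)
  f(k=5)
    f(k=4)
      f(k=3)
        f(k=2)
          f(k=1)
          -> return 1
          f(k=0)
          -> return 0
        -> return 1
        f(k=1)
        -> return 1
      -> return 2
      f(k=2) -> return 1  (same call as traced above)
    -> return 3
    f(k=3) -> return 2  (same call as traced above)
  -> return 5
  f(k=4) -> return 3  (same call as traced above)
-> return 8

Final answer: 8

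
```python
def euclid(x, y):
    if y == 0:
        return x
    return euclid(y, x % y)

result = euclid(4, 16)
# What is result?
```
Call trace:
euclid(x=4, y=16)
  euclid(x=16, y=4)
    euclid(x=4, y=0)
    -> return 4
  -> return 4
-> return 4

Final answer: 4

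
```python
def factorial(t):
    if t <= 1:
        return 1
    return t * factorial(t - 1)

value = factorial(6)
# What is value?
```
Call trace:
factorial(t=6)
  factorial(t=5)
    factorial(t=4)
      factorial(t=3)
        factorial(t=2)
          factorial(t=1)
          -> return 1
        -> return 2
      -> return 6
    -> return 24
  -> return 120
-> return 720

Final answer: 720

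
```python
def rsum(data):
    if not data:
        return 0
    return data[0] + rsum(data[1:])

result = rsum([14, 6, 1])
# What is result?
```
Call trace:
rsum(data=[14, 6, 1])
  rsum(data=[6, 1])
    rsum(data=[1])
      rsum(data=[])
      -> return 0
    -> return 1
  -> return 7
-> return 21

Final answer: 21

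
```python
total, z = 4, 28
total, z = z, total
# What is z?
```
Trace:
  total=4, z=28
  total=28, z=4

Final answer: 4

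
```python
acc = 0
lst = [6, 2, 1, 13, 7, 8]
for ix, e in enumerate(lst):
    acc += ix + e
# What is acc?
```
Trace:
  acc=0
  acc=6, ix=0, e=6
  acc=9, ix=1, e=2
  acc=12, ix=2, e=1
  acc=28, ix=3, e=13
  acc=39, ix=4, e=7
  acc=52, ix=5, e=8

Final answer: 52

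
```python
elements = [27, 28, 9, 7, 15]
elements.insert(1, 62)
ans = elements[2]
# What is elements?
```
Trace:
  elements=[27, 28, 9, 7, 15]
  elements=[27, 62, 28, 9, 7, 15]
  elements=[27, 62, 28, 9, 7, 15], ans=28

Final answer: [27, 62, 28, 9, 7, 15]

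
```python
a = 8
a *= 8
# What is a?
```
Trace:
  a=8
  a=64

Final answer: 64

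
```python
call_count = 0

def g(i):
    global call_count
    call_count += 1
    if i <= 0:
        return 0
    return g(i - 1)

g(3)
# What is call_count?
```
Call trace:
g(i=3)
  g(i=2)
    g(i=1)
      g(i=0)
      -> return 0
    -> return 0
  -> return 0
-> return 0

call_count is incremented once per call. g is entered once for each i = 3, 2, 1, 0 (the i <= 0 call returns without recursing), i.e. 3 + 1 calls.
call_count = 4

Final answer: 4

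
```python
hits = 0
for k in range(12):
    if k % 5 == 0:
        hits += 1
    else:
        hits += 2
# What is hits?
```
Trace:
  hits=0
  hits=1, k=0
  hits=3, k=1
  hits=5, k=2
  hits=7, k=3
  hits=9, k=4
  hits=10, k=5
  hits=12, k=6
  hits=14, k=7
  hits=16, k=8
  hits=18, k=9
  hits=19, k=10
  hits=21, k=11

Final answer: 21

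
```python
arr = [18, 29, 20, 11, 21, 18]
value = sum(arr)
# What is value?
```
Trace:
  arr=[18, 29, 20, 11, 21, 18]
  arr=[18, 29, 20, 11, 21, 18], value=117

Final answer: 117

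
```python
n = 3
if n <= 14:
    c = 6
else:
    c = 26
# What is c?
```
Trace:
  n=3
  n=3, c=6

Final answer: 6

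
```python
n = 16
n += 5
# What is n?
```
Trace:
  n=16
  n=21

Final answer: 21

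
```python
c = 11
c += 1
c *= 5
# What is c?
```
Trace:
  c=11
  c=12
  c=60

Final answer: 60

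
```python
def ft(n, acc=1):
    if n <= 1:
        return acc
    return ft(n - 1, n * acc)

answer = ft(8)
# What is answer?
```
Call trace:
ft(n=8, acc=1)
  ft(n=7, acc=8)
    ft(n=6, acc=56)
      ft(n=5, acc=336)
        ft(n=4, acc=1680)
          ft(n=3, acc=6720)
            ft(n=2, acc=20160)
              ft(n=1, acc=40320)
              -> return 40320
            -> return 40320
          -> return 40320
        -> return 40320
      -> return 40320
    -> return 40320
  -> return 40320
-> return 40320

Final answer: 40320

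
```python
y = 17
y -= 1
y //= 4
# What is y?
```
Trace:
  y=17
  y=16
  y=4

Final answer: 4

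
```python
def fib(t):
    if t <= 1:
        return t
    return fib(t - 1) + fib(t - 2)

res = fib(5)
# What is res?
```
Call trace (a repeated sub-call is expanded the first time; later identical calls just restate its return value):
fib(t=5)
  fib(t=4)
    fib(t=3)
      fib(t=2)
        fib(t=1)
        -> return 1
        fib(t=0)
        -> return 0
      -> return 1
      fib(t=1)
      -> return 1
    -> return 2
    fib(t=2) -> return 1  (same call as traced above)
  -> return 3
  fib(t=3) -> return 2  (same call as traced above)
-> return 5

Final answer: 5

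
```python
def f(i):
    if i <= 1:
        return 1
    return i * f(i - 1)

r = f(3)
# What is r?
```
Call trace:
f(i=3)
  f(i=2)
    f(i=1)
    -> return 1
  -> return 2
-> return 6

Final answer: 6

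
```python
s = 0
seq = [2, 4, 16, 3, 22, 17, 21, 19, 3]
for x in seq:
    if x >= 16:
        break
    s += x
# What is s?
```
Trace:
  s=0
  s=2, x=2
  s=6, x=4
  s=6, x=16

Final answer: 6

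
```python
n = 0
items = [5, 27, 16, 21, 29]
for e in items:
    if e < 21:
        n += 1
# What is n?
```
Trace:
  n=0
  n=1, e=5
  n=1, e=27
  n=2, e=16
  n=2, e=21
  n=2, e=29

Final answer: 2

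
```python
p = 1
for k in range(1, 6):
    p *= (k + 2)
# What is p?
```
Trace:
  p=1
  p=3, k=1
  p=12, k=2
  p=60, k=3
  p=360, k=4
  p=2520, k=5

Final answer: 2520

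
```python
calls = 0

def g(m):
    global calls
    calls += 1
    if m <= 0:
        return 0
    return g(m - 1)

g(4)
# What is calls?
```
Call trace:
g(m=4)
  g(m=3)
    g(m=2)
      g(m=1)
        g(m=0)
        -> return 0
      -> return 0
    -> return 0
  -> return 0
-> return 0

calls is incremented once per call. g is entered once for each m = 4, 3, 2, 1, 0 (the m <= 0 call returns without recursing), i.e. 4 + 1 calls.
calls = 5

Final answer: 5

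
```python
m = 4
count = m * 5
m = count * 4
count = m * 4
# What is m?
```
Trace:
  m=4
  m=4, count=20
  m=80, count=20
  m=80, count=320

Final answer: 80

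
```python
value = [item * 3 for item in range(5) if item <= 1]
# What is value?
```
Trace:
  item=0
  item=1
  item=2
  item=3
  item=4
  value=[0, 3]

Final answer: [0, 3]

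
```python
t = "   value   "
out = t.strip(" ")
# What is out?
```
Trace:
  t='   value   '
  t='   value   ', out='value'

Final answer: 'value'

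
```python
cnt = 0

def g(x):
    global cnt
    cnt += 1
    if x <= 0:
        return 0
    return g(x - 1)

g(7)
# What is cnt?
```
Call trace:
g(x=7)
  g(x=6)
    g(x=5)
      g(x=4)
        g(x=3)
          g(x=2)
            g(x=1)
              g(x=0)
              -> return 0
            -> return 0
          -> return 0
        -> return 0
      -> return 0
    -> return 0
  -> return 0
-> return 0

cnt is incremented once per call. g is entered once for each x = 7, 6, 5, 4, 3, 2, 1, 0 (the x <= 0 call returns without recursing), i.e. 7 + 1 calls.
cnt = 8

Final answer: 8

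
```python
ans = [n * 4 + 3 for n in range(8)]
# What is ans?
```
Trace:
  n=0
  n=1
  n=2
  n=3
  n=4
  n=5
  n=6
  n=7
  ans=[3, 7, 11, 15, 19, 23, 27, 31]

Final answer: [3, 7, 11, 15, 19, 23, 27, 31]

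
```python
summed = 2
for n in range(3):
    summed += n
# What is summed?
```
Trace:
  summed=2
  summed=2, n=0
  summed=3, n=1
  summed=5, n=2

Final answer: 5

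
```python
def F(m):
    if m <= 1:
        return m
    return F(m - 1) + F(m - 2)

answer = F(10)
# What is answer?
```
Call trace (a repeated sub-call is expanded the first time; later identical calls just restate its return value):
F(m=10)
  F(m=9)
    F(m=8)
      F(m=7)
        F(m=6)
          F(m=5)
            F(m=4)
              F(m=3)
                F(m=2)
                  F(m=1)
                  -> return 1
                  F(m=0)
                  -> return 0
                -> return 1
                F(m=1)
                -> return 1
              -> return 2
              F(m=2) -> return 1  (same call as traced above)
            -> return 3
            F(m=3) -> return 2  (same call as traced above)
          -> return 5
          F(m=4) -> return 3  (same call as traced above)
        -> return 8
        F(m=5) -> return 5  (same call as traced above)
      -> return 13
      F(m=6) -> return 8  (same call as traced above)
    -> return 21
    F(m=7) -> return 13  (same call as traced above)
  -> return 34
  F(m=8) -> return 21  (same call as traced above)
-> return 55

Final answer: 55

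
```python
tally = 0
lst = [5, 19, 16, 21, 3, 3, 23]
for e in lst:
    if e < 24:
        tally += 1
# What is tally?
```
Trace:
  tally=0
  tally=1, e=5
  tally=2, e=19
  tally=3, e=16
  tally=4, e=21
  tally=5, e=3
  tally=6, e=3
  tally=7, e=23

Final answer: 7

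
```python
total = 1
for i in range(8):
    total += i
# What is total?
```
Trace:
  total=1
  total=1, i=0
  total=2, i=1
  total=4, i=2
  total=7, i=3
  total=11, i=4
  total=16, i=5
  total=22, i=6
  total=29, i=7

Final answer: 29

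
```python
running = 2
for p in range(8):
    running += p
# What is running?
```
Trace:
  running=2
  running=2, p=0
  running=3, p=1
  running=5, p=2
  running=8, p=3
  running=12, p=4
  running=17, p=5
  running=23, p=6
  running=30, p=7

Final answer: 30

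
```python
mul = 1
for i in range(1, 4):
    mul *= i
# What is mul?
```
Trace:
  mul=1
  mul=1, i=1
  mul=2, i=2
  mul=6, i=3

Final answer: 6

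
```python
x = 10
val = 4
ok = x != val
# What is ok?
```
Trace:
  x=10
  x=10, val=4
  x=10, val=4, ok=True

Final answer: True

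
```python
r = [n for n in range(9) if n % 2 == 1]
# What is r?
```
Trace:
  n=0
  n=1
  n=2
  n=3
  n=4
  n=5
  n=6
  n=7
  n=8
  r=[1, 3, 5, 7]

Final answer: [1, 3, 5, 7]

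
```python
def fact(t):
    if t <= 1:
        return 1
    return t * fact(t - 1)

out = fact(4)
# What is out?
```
Call trace:
fact(t=4)
  fact(t=3)
    fact(t=2)
      fact(t=1)
      -> return 1
    -> return 2
  -> return 6
-> return 24

Final answer: 24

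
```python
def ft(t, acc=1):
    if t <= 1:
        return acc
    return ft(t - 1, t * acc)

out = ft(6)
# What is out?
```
Call trace:
ft(t=6, acc=1)
  ft(t=5, acc=6)
    ft(t=4, acc=30)
      ft(t=3, acc=120)
        ft(t=2, acc=360)
          ft(t=1, acc=720)
          -> return 720
        -> return 720
      -> return 720
    -> return 720
  -> return 720
-> return 720

Final answer: 720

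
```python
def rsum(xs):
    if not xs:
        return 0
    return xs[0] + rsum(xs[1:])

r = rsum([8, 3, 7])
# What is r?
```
Call trace:
rsum(xs=[8, 3, 7])
  rsum(xs=[3, 7])
    rsum(xs=[7])
      rsum(xs=[])
      -> return 0
    -> return 7
  -> return 10
-> return 18

Final answer: 18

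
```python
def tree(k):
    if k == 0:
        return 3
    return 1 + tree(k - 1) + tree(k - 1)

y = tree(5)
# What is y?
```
Call trace (a repeated sub-call is expanded the first time; later identical calls just restate its return value):
tree(k=5)
  tree(k=4)
    tree(k=3)
      tree(k=2)
        tree(k=1)
          tree(k=0)
          -> return 3
          tree(k=0)
          -> return 3
        -> return 7
        tree(k=1) -> return 7  (same call as traced above)
      -> return 15
      tree(k=2) -> return 15  (same call as traced above)
    -> return 31
    tree(k=3) -> return 31  (same call as traced above)
  -> return 63
  tree(k=4) -> return 63  (same call as traced above)
-> return 127

Final answer: 127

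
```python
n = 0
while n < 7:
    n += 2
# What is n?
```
Trace:
  n=0
  n=2
  n=4
  n=6
  n=8

Final answer: 8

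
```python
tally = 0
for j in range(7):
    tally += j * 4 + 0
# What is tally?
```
Trace:
  tally=0
  tally=0, j=0
  tally=4, j=1
  tally=12, j=2
  tally=24, j=3
  tally=40, j=4
  tally=60, j=5
  tally=84, j=6

Final answer: 84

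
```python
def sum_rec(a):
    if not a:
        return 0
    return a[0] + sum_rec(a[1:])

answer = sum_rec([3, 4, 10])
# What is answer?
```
Call trace:
sum_rec(a=[3, 4, 10])
  sum_rec(a=[4, 10])
    sum_rec(a=[10])
      sum_rec(a=[])
      -> return 0
    -> return 10
  -> return 14
-> return 17

Final answer: 17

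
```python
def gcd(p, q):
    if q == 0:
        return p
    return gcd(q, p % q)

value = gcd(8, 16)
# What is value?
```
Call trace:
gcd(p=8, q=16)
  gcd(p=16, q=8)
    gcd(p=8, q=0)
    -> return 8
  -> return 8
-> return 8

Final answer: 8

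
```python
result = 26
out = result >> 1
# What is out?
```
Trace:
  result=26
  result=26, out=13

Final answer: 13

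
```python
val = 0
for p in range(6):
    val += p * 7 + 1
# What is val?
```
Trace:
  val=0
  val=1, p=0
  val=9, p=1
  val=24, p=2
  val=46, p=3
  val=75, p=4
  val=111, p=5

Final answer: 111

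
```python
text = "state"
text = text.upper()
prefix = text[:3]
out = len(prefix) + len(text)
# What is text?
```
Trace:
  text='state'
  text='STATE'
  text='STATE', prefix='STA'
  text='STATE', prefix='STA', out=8

Final answer: 'STATE'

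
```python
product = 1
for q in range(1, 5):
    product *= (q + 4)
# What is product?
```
Trace:
  product=1
  product=5, q=1
  product=30, q=2
  product=210, q=3
  product=1680, q=4

Final answer: 1680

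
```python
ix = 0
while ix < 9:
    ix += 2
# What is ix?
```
Trace:
  ix=0
  ix=2
  ix=4
  ix=6
  ix=8
  ix=10

Final answer: 10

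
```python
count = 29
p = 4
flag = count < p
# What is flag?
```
Trace:
  count=29
  count=29, p=4
  count=29, p=4, flag=False

Final answer: False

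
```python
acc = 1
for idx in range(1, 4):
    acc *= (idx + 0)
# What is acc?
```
Trace:
  acc=1
  acc=1, idx=1
  acc=2, idx=2
  acc=6, idx=3

Final answer: 6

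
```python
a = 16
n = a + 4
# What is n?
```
Trace:
  a=16
  a=16, n=20

Final answer: 20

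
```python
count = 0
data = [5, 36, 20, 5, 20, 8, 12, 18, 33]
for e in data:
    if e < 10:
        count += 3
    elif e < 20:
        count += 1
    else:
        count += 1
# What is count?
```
Trace:
  count=0
  count=3, e=5
  count=4, e=36
  count=5, e=20
  count=8, e=5
  count=9, e=20
  count=12, e=8
  count=13, e=12
  count=14, e=18
  count=15, e=33

Final answer: 15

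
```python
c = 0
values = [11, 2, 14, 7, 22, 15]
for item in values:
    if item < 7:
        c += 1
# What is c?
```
Trace:
  c=0
  c=0, item=11
  c=1, item=2
  c=1, item=14
  c=1, item=7
  c=1, item=22
  c=1, item=15

Final answer: 1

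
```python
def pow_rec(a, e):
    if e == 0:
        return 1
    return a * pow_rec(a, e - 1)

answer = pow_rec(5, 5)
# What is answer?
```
Call trace:
pow_rec(a=5, e=5)
  pow_rec(a=5, e=4)
    pow_rec(a=5, e=3)
      pow_rec(a=5, e=2)
        pow_rec(a=5, e=1)
          pow_rec(a=5, e=0)
          -> return 1
        -> return 5
      -> return 25
    -> return 125
  -> return 625
-> return 3125

Final answer: 3125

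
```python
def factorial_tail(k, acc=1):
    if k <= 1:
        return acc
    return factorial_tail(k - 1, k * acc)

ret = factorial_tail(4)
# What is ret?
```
Call trace:
factorial_tail(k=4, acc=1)
  factorial_tail(k=3, acc=4)
    factorial_tail(k=2, acc=12)
      factorial_tail(k=1, acc=24)
      -> return 24
    -> return 24
  -> return 24
-> return 24

Final answer: 24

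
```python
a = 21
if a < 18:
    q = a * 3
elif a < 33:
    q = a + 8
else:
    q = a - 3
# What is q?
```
Trace:
  a=21
  a=21, q=29

Final answer: 29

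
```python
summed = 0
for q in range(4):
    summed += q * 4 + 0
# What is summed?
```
Trace:
  summed=0
  summed=0, q=0
  summed=4, q=1
  summed=12, q=2
  summed=24, q=3

Final answer: 24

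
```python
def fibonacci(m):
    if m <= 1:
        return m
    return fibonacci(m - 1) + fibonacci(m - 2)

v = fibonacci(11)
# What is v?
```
Call trace (a repeated sub-call is expanded the first time; later identical calls just restate its return value):
fibonacci(m=11)
  fibonacci(m=10)
    fibonacci(m=9)
      fibonacci(m=8)
        fibonacci(m=7)
          fibonacci(m=6)
            fibonacci(m=5)
              fibonacci(m=4)
                fibonacci(m=3)
                  fibonacci(m=2)
                    fibonacci(m=1)
                    -> return 1
                    fibonacci(m=0)
                    -> return 0
                  -> return 1
                  fibonacci(m=1)
                  -> return 1
                -> return 2
                fibonacci(m=2) -> return 1  (same call as traced above)
              -> return 3
              fibonacci(m=3) -> return 2  (same call as traced above)
            -> return 5
            fibonacci(m=4) -> return 3  (same call as traced above)
          -> return 8
          fibonacci(m=5) -> return 5  (same call as traced above)
        -> return 13
        fibonacci(m=6) -> return 8  (same call as traced above)
      -> return 21
      fibonacci(m=7) -> return 13  (same call as traced above)
    -> return 34
    fibonacci(m=8) -> return 21  (same call as traced above)
  -> return 55
  fibonacci(m=9) -> return 34  (same call as traced above)
-> return 89

Final answer: 89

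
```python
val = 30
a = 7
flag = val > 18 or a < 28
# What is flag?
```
Trace:
  val=30
  val=30, a=7
  val=30, a=7, flag=True

Final answer: True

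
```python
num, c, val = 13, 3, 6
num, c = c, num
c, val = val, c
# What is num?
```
Trace:
  num=13, c=3, val=6
  num=3, c=13, val=6
  num=3, c=6, val=13

Final answer: 3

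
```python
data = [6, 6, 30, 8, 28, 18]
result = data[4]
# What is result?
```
Trace:
  data=[6, 6, 30, 8, 28, 18]
  data=[6, 6, 30, 8, 28, 18], result=28

Final answer: 28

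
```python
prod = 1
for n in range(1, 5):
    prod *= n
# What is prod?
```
Trace:
  prod=1
  prod=1, n=1
  prod=2, n=2
  prod=6, n=3
  prod=24, n=4

Final answer: 24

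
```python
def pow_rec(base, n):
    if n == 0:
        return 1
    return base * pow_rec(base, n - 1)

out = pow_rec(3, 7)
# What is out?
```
Call trace:
pow_rec(base=3, n=7)
  pow_rec(base=3, n=6)
    pow_rec(base=3, n=5)
      pow_rec(base=3, n=4)
        pow_rec(base=3, n=3)
          pow_rec(base=3, n=2)
            pow_rec(base=3, n=1)
              pow_rec(base=3, n=0)
              -> return 1
            -> return 3
          -> return 9
        -> return 27
      -> return 81
    -> return 243
  -> return 729
-> return 2187

Final answer: 2187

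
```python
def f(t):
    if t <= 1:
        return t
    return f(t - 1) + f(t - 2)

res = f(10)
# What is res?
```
Call trace (a repeated sub-call is expanded the first time; later identical calls just restate its return value):
f(t=10)
  f(t=9)
    f(t=8)
      f(t=7)
        f(t=6)
          f(t=5)
            f(t=4)
              f(t=3)
                f(t=2)
                  f(t=1)
                  -> return 1
                  f(t=0)
                  -> return 0
                -> return 1
                f(t=1)
                -> return 1
              -> return 2
              f(t=2) -> return 1  (same call as traced above)
            -> return 3
            f(t=3) -> return 2  (same call as traced above)
          -> return 5
          f(t=4) -> return 3  (same call as traced above)
        -> return 8
        f(t=5) -> return 5  (same call as traced above)
      -> return 13
      f(t=6) -> return 8  (same call as traced above)
    -> return 21
    f(t=7) -> return 13  (same call as traced above)
  -> return 34
  f(t=8) -> return 21  (same call as traced above)
-> return 55

Final answer: 55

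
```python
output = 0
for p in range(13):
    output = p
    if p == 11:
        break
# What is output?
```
Trace:
  output=0
  output=0, p=0
  output=1, p=1
  output=2, p=2
  output=3, p=3
  output=4, p=4
  output=5, p=5
  output=6, p=6
  output=7, p=7
  output=8, p=8
  output=9, p=9
  output=10, p=10
  output=11, p=11

Final answer: 11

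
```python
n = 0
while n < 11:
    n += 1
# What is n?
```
Trace:
  n=0
  n=1
  n=2
  n=3
  n=4
  n=5
  n=6
  n=7
  n=8
  n=9
  n=10
  n=11

Final answer: 11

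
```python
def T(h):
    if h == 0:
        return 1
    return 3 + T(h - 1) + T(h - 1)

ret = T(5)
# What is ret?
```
Call trace (a repeated sub-call is expanded the first time; later identical calls just restate its return value):
T(h=5)
  T(h=4)
    T(h=3)
      T(h=2)
        T(h=1)
          T(h=0)
          -> return 1
          T(h=0)
          -> return 1
        -> return 5
        T(h=1) -> return 5  (same call as traced above)
      -> return 13
      T(h=2) -> return 13  (same call as traced above)
    -> return 29
    T(h=3) -> return 29  (same call as traced above)
  -> return 61
  T(h=4) -> return 61  (same call as traced above)
-> return 125

Final answer: 125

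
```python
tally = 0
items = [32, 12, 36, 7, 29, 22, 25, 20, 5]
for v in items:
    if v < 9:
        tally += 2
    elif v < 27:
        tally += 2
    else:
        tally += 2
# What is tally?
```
Trace:
  tally=0
  tally=2, v=32
  tally=4, v=12
  tally=6, v=36
  tally=8, v=7
  tally=10, v=29
  tally=12, v=22
  tally=14, v=25
  tally=16, v=20
  tally=18, v=5

Final answer: 18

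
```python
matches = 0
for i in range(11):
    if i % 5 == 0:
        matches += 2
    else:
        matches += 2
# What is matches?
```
Trace:
  matches=0
  matches=2, i=0
  matches=4, i=1
  matches=6, i=2
  matches=8, i=3
  matches=10, i=4
  matches=12, i=5
  matches=14, i=6
  matches=16, i=7
  matches=18, i=8
  matches=20, i=9
  matches=22, i=10

Final answer: 22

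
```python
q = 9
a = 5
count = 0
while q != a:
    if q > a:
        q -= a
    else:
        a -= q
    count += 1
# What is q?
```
Trace:
  q=9
  q=9, a=5
  q=9, a=5, count=0
  q=4, a=5, count=1
  q=4, a=1, count=2
  q=3, a=1, count=3
  q=2, a=1, count=4
  q=1, a=1, count=5

Final answer: 1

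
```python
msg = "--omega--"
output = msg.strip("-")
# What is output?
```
Trace:
  msg='--omega--'
  msg='--omega--', output='omega'

Final answer: 'omega'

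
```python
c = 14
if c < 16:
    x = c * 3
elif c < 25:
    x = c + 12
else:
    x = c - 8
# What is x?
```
Trace:
  c=14
  c=14, x=42

Final answer: 42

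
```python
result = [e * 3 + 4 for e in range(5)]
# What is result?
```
Trace:
  e=0
  e=1
  e=2
  e=3
  e=4
  result=[4, 7, 10, 13, 16]

Final answer: [4, 7, 10, 13, 16]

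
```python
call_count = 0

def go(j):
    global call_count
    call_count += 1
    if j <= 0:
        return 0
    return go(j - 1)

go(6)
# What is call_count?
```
Call trace:
go(j=6)
  go(j=5)
    go(j=4)
      go(j=3)
        go(j=2)
          go(j=1)
            go(j=0)
            -> return 0
          -> return 0
        -> return 0
      -> return 0
    -> return 0
  -> return 0
-> return 0

call_count is incremented once per call. go is entered once for each j = 6, 5, 4, 3, 2, 1, 0 (the j <= 0 call returns without recursing), i.e. 6 + 1 calls.
call_count = 7

Final answer: 7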